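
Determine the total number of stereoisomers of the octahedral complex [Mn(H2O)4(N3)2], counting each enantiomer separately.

Systematic placement gives 2 geometric isomers: N3 trans; N3 cis.
Each arrangement has an internal mirror plane or centre of symmetry, so none is chiral.

2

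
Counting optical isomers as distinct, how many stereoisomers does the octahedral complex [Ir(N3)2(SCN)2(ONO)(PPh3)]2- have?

The six octahedral sites form three mutually perpendicular trans pairs.
Systematic placement gives 6 geometric isomers: N3 trans, SCN trans; N3 trans, SCN cis; N3 cis, SCN trans; N3 cis, SCN cis (3 arrangements, 2 chiral).
Of these, 2 lack any improper symmetry element and so occur as enantiomeric pairs, giving 6 + 2 = 8 stereoisomers in total.

8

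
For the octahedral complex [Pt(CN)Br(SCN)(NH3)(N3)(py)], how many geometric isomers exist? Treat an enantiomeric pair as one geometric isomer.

15

In an octahedral complex each vertex has one trans partner and four cis neighbours.
Systematic enumeration (placing each ligand type in turn and discarding arrangements equivalent by rotation or reflection) gives 15 geometric isomers.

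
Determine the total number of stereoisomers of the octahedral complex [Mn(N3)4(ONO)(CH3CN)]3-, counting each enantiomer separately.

An octahedron has six vertices in three trans pairs; every non-trans pair is cis.
Systematic placement gives 2 geometric isomers: ONO and CH3CN mutually cis; ONO and CH3CN mutually trans.
Each arrangement has an internal mirror plane or centre of symmetry, so none is chiral.

2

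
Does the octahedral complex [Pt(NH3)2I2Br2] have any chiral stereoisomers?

yes

In an octahedral complex each vertex has one trans partner and four cis neighbours.
There are 5 geometric isomers: NH3 trans, I trans, Br trans; NH3 cis, I cis, Br trans; NH3 trans, I cis, Br cis; NH3 cis, I cis, Br cis (chiral); NH3 cis, I trans, Br cis.
One of these lacks any improper symmetry element and so occurs as an enantiomeric pair, giving 5 + 1 = 6 stereoisomers in total.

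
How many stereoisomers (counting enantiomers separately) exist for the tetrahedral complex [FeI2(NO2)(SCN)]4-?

1

All four vertices of a tetrahedron are equivalent and mutually adjacent, so cis/trans isomerism cannot arise.
Only one geometric arrangement is possible.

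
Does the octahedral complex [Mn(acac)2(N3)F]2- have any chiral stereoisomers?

yes

In an octahedral complex each vertex has one trans partner and four cis neighbours.
Each acac is bidentate and must span two cis positions.
The distinct arrangements are (2 in all): N3 and F mutually trans; N3 and F mutually cis (chiral).
One of these lacks any improper symmetry element and so occurs as an enantiomeric pair, giving 2 + 1 = 3 stereoisomers in total.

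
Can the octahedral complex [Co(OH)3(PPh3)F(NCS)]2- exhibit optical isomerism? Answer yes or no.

The distinct arrangements are (4 in all): OH mer (3 arrangements); OH fac (chiral).
One of these lacks any improper symmetry element and so occurs as an enantiomeric pair, giving 4 + 1 = 5 stereoisomers in total.

yes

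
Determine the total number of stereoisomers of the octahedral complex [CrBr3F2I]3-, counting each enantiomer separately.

There are 3 geometric isomers: Br mer, F cis; Br mer, F trans; Br fac, F cis.
Each arrangement has an internal mirror plane or centre of symmetry, so none is chiral.

3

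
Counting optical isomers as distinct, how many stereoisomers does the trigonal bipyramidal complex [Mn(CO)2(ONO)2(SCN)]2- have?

6

In a trigonal bipyramid the two axial positions differ from the three equatorial ones.
Systematic enumeration (placing each ligand type in turn and discarding arrangements equivalent by rotation or reflection) gives 5 geometric isomers.
One of these lacks any improper symmetry element and so occurs as an enantiomeric pair, giving 5 + 1 = 6 stereoisomers in total.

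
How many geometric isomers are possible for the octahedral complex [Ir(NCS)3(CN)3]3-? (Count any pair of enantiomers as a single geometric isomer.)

2

An octahedron has six vertices in three trans pairs; every non-trans pair is cis.
The distinct arrangements are (2 in all): NCS mer; NCS fac.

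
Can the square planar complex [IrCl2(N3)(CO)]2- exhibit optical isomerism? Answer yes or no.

no

The distinct arrangements are (2 in all): Cl cis; Cl trans.
Each arrangement has an internal mirror plane or centre of symmetry, so none is chiral.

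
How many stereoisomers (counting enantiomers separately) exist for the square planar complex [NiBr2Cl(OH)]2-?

2

A square has two trans pairs of vertices; adjacent vertices are cis.
Systematic placement gives 2 geometric isomers: Br cis; Br trans.
Each arrangement has an internal mirror plane or centre of symmetry, so none is chiral.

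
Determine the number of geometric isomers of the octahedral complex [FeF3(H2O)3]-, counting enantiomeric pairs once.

The six octahedral sites form three mutually perpendicular trans pairs.
The distinct arrangements are (2 in all): F mer; F fac.

2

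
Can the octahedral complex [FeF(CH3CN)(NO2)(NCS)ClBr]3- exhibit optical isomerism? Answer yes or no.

An octahedron has six vertices in three trans pairs; every non-trans pair is cis.
Systematic enumeration (placing each ligand type in turn and discarding arrangements equivalent by rotation or reflection) gives 15 geometric isomers.
Of these, 15 lack any improper symmetry element and so occur as enantiomeric pairs, giving 15 + 15 = 30 stereoisomers in total.

yes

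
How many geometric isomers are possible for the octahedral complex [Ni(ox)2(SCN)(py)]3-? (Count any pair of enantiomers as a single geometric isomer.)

2

An octahedron has six vertices in three trans pairs; every non-trans pair is cis.
Each ox is bidentate and must span two cis positions.
Working through the distinct placements yields 2 geometric isomers: SCN and py mutually cis (chiral); SCN and py mutually trans.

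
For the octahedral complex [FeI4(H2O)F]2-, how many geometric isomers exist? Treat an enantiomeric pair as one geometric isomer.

2

Working through the distinct placements yields 2 geometric isomers: H2O and F mutually trans; H2O and F mutually cis.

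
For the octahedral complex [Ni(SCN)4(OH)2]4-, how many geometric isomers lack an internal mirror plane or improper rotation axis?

Systematic placement gives 2 geometric isomers: OH trans; OH cis.
Each arrangement has an internal mirror plane or centre of symmetry, so none is chiral.

0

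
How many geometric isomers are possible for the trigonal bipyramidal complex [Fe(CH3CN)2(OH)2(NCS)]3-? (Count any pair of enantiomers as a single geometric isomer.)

Systematic enumeration (placing each ligand type in turn and discarding arrangements equivalent by rotation or reflection) gives 5 geometric isomers.

5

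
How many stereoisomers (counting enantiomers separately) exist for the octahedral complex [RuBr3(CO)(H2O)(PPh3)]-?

Working through the distinct placements yields 4 geometric isomers: Br mer (3 arrangements); Br fac (chiral).
One of these lacks any improper symmetry element and so occurs as an enantiomeric pair, giving 4 + 1 = 5 stereoisomers in total.

5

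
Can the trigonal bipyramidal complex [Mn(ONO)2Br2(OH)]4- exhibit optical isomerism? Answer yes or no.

A trigonal bipyramid has two axial and three equatorial sites, which are chemically inequivalent.
Exhaustive case analysis gives 5 geometric isomers.
One of these lacks any improper symmetry element and so occurs as an enantiomeric pair, giving 5 + 1 = 6 stereoisomers in total.

yes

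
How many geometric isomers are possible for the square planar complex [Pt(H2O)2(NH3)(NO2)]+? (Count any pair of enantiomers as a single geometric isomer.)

2

In a square planar complex each vertex has one trans partner and two cis neighbours.
Systematic placement gives 2 geometric isomers: H2O cis; H2O trans.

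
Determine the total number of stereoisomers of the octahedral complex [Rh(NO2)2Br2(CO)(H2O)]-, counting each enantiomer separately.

8

In an octahedral complex each vertex has one trans partner and four cis neighbours.
The distinct arrangements are (6 in all): NO2 trans, Br trans; NO2 cis, Br trans; NO2 trans, Br cis; NO2 cis, Br cis (3 arrangements, 2 chiral).
Of these, 2 lack any improper symmetry element and so occur as enantiomeric pairs, giving 6 + 2 = 8 stereoisomers in total.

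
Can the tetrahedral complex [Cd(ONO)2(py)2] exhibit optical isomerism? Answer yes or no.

no

All four vertices of a tetrahedron are equivalent and mutually adjacent, so cis/trans isomerism cannot arise.
Only one geometric arrangement is possible.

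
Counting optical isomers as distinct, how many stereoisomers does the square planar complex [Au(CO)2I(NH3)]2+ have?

Working through the distinct placements yields 2 geometric isomers: CO cis; CO trans.
Each arrangement has an internal mirror plane or centre of symmetry, so none is chiral.

2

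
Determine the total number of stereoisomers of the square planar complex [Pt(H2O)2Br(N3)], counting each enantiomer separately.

2

In a square planar complex each vertex has one trans partner and two cis neighbours.
Working through the distinct placements yields 2 geometric isomers: H2O cis; H2O trans.
Each arrangement has an internal mirror plane or centre of symmetry, so none is chiral.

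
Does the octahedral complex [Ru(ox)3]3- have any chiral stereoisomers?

yes

In an octahedral complex each vertex has one trans partner and four cis neighbours.
Each ox is bidentate and must span two cis positions.
Only one geometric arrangement is possible; it has no improper symmetry element, so it exists as a pair of enantiomers (2 stereoisomers).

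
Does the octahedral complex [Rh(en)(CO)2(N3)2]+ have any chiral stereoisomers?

Each en is bidentate and must span two cis positions.
Working through the distinct placements yields 3 geometric isomers: CO trans, N3 cis; CO cis, N3 cis (chiral); CO cis, N3 trans.
One of these lacks any improper symmetry element and so occurs as an enantiomeric pair, giving 3 + 1 = 4 stereoisomers in total.

yes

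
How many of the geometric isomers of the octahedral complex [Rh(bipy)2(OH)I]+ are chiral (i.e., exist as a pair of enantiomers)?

1

An octahedron has six vertices in three trans pairs; every non-trans pair is cis.
Each bipy is bidentate and must span two cis positions.
There are 2 geometric isomers: OH and I mutually trans; OH and I mutually cis (chiral).
One of these lacks any improper symmetry element and so occurs as an enantiomeric pair, giving 2 + 1 = 3 stereoisomers in total.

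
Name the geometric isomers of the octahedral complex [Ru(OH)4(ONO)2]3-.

cis and trans

In an octahedral complex each vertex has one trans partner and four cis neighbours.
Systematic placement gives 2 geometric isomers: ONO trans; ONO cis.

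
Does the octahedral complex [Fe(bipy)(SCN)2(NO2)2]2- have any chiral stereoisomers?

The six octahedral sites form three mutually perpendicular trans pairs.
Each bipy is bidentate and must span two cis positions.
Working through the distinct placements yields 3 geometric isomers: SCN cis, NO2 trans; SCN cis, NO2 cis (chiral); SCN trans, NO2 cis.
One of these lacks any improper symmetry element and so occurs as an enantiomeric pair, giving 3 + 1 = 4 stereoisomers in total.

yes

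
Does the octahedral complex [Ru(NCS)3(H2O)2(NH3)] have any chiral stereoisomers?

An octahedron has six vertices in three trans pairs; every non-trans pair is cis.
Working through the distinct placements yields 3 geometric isomers: NCS mer, H2O trans; NCS fac, H2O cis; NCS mer, H2O cis.
Each arrangement has an internal mirror plane or centre of symmetry, so none is chiral.

no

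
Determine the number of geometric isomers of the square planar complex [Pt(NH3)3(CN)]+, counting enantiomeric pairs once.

1

A square has two trans pairs of vertices; adjacent vertices are cis.
Only one geometric arrangement is possible.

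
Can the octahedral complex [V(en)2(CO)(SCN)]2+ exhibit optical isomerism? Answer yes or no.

yes

In an octahedral complex each vertex has one trans partner and four cis neighbours.
Each en is bidentate and must span two cis positions.
Systematic placement gives 2 geometric isomers: CO and SCN mutually trans; CO and SCN mutually cis (chiral).
One of these lacks any improper symmetry element and so occurs as an enantiomeric pair, giving 2 + 1 = 3 stereoisomers in total.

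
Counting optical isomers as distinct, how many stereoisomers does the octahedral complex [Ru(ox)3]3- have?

2

In an octahedral complex each vertex has one trans partner and four cis neighbours.
Each ox is bidentate and must span two cis positions.
Only one geometric arrangement is possible; it has no improper symmetry element, so it exists as a pair of enantiomers (2 stereoisomers).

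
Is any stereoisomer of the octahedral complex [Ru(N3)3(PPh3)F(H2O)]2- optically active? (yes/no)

In an octahedral complex each vertex has one trans partner and four cis neighbours.
The distinct arrangements are (4 in all): N3 mer (3 arrangements); N3 fac (chiral).
One of these lacks any improper symmetry element and so occurs as an enantiomeric pair, giving 4 + 1 = 5 stereoisomers in total.

yes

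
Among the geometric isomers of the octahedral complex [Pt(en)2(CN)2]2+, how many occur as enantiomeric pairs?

1

The six octahedral sites form three mutually perpendicular trans pairs.
Each en is bidentate and must span two cis positions.
Systematic placement gives 2 geometric isomers: CN trans; CN cis (chiral).
One of these lacks any improper symmetry element and so occurs as an enantiomeric pair, giving 2 + 1 = 3 stereoisomers in total.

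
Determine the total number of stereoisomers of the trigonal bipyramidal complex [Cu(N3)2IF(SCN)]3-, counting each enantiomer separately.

A trigonal bipyramid has two axial and three equatorial sites, which are chemically inequivalent.
Systematic enumeration (placing each ligand type in turn and discarding arrangements equivalent by rotation or reflection) gives 7 geometric isomers.
Of these, 3 lack any improper symmetry element and so occur as enantiomeric pairs, giving 7 + 3 = 10 stereoisomers in total.

10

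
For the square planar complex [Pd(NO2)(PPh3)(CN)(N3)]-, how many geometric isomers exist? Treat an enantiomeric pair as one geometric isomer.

3

In a square planar complex each vertex has one trans partner and two cis neighbours.
The distinct arrangements are (3 in all): (CN/NO2 trans, N3/PPh3 trans); (CN/PPh3 trans, N3/NO2 trans); (CN/N3 trans, NO2/PPh3 trans).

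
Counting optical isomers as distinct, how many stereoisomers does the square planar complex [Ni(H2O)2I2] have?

2

In a square planar complex each vertex has one trans partner and two cis neighbours.
There are 2 geometric isomers: H2O cis; H2O trans.
Each arrangement has an internal mirror plane or centre of symmetry, so none is chiral.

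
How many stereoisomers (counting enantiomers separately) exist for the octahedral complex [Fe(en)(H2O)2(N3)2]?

In an octahedral complex each vertex has one trans partner and four cis neighbours.
Each en is bidentate and must span two cis positions.
The distinct arrangements are (3 in all): H2O trans, N3 cis; H2O cis, N3 cis (chiral); H2O cis, N3 trans.
One of these lacks any improper symmetry element and so occurs as an enantiomeric pair, giving 3 + 1 = 4 stereoisomers in total.

4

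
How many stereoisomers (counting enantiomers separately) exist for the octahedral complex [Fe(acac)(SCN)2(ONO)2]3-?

4

In an octahedral complex each vertex has one trans partner and four cis neighbours.
Each acac is bidentate and must span two cis positions.
There are 3 geometric isomers: SCN cis, ONO trans; SCN cis, ONO cis (chiral); SCN trans, ONO cis.
One of these lacks any improper symmetry element and so occurs as an enantiomeric pair, giving 3 + 1 = 4 stereoisomers in total.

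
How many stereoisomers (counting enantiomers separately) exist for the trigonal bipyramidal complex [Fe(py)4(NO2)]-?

2

In a trigonal bipyramid the two axial positions differ from the three equatorial ones.
Systematic placement gives 2 geometric isomers: NO2 axial; NO2 equatorial.
Each arrangement has an internal mirror plane or centre of symmetry, so none is chiral.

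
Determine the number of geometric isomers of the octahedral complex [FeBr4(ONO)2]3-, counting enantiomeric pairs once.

2

The six octahedral sites form three mutually perpendicular trans pairs.
The distinct arrangements are (2 in all): ONO trans; ONO cis.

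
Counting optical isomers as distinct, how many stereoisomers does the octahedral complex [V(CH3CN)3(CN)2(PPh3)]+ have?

3

The distinct arrangements are (3 in all): CH3CN mer, CN cis; CH3CN mer, CN trans; CH3CN fac, CN cis.
Each arrangement has an internal mirror plane or centre of symmetry, so none is chiral.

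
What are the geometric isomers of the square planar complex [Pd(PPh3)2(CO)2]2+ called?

cis and trans

Working through the distinct placements yields 2 geometric isomers: PPh3 cis; PPh3 trans.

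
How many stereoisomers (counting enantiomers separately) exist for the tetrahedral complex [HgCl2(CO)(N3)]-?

In a tetrahedral complex all four positions are equivalent and every pair of ligands is adjacent — there is no cis/trans distinction.
Only one geometric arrangement is possible.

1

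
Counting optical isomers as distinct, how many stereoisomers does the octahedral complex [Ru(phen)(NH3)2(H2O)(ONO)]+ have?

Each phen is bidentate and must span two cis positions.
Systematic placement gives 4 geometric isomers: NH3 cis (3 arrangements, 2 chiral); NH3 trans.
Of these, 2 lack any improper symmetry element and so occur as enantiomeric pairs, giving 4 + 2 = 6 stereoisomers in total.

6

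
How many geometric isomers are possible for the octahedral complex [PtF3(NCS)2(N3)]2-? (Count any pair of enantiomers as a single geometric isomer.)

In an octahedral complex each vertex has one trans partner and four cis neighbours.
Systematic placement gives 3 geometric isomers: F mer, NCS trans; F mer, NCS cis; F fac, NCS cis.

3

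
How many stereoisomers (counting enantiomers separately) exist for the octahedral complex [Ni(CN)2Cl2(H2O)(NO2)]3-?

The six octahedral sites form three mutually perpendicular trans pairs.
There are 6 geometric isomers: CN trans, Cl trans; CN trans, Cl cis; CN cis, Cl cis (3 arrangements, 2 chiral); CN cis, Cl trans.
Of these, 2 lack any improper symmetry element and so occur as enantiomeric pairs, giving 6 + 2 = 8 stereoisomers in total.

8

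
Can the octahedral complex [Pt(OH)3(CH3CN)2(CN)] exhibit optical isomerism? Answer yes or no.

In an octahedral complex each vertex has one trans partner and four cis neighbours.
Systematic placement gives 3 geometric isomers: OH mer, CH3CN trans; OH mer, CH3CN cis; OH fac, CH3CN cis.
Each arrangement has an internal mirror plane or centre of symmetry, so none is chiral.

no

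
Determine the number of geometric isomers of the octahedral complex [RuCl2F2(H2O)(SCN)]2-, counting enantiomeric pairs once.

6

The distinct arrangements are (6 in all): Cl trans, F trans; Cl trans, F cis; Cl cis, F cis (3 arrangements, 2 chiral); Cl cis, F trans.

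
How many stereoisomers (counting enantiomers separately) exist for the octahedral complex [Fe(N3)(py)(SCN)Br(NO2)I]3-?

30

An octahedron has six vertices in three trans pairs; every non-trans pair is cis.
Placing the ligands in turn and identifying arrangements related by rotation or reflection leaves 15 distinct geometric isomers.
Of these, 15 lack any improper symmetry element and so occur as enantiomeric pairs, giving 15 + 15 = 30 stereoisomers in total.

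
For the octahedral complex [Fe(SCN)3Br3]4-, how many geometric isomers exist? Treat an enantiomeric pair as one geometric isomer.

2

The six octahedral sites form three mutually perpendicular trans pairs.
There are 2 geometric isomers: SCN mer; SCN fac.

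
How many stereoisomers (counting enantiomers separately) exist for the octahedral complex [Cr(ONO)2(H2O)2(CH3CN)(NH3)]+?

8

An octahedron has six vertices in three trans pairs; every non-trans pair is cis.
There are 6 geometric isomers: ONO trans, H2O cis; ONO cis, H2O cis (3 arrangements, 2 chiral); ONO trans, H2O trans; ONO cis, H2O trans.
Of these, 2 lack any improper symmetry element and so occur as enantiomeric pairs, giving 6 + 2 = 8 stereoisomers in total.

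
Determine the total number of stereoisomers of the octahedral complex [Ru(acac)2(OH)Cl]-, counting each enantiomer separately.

The six octahedral sites form three mutually perpendicular trans pairs.
Each acac is bidentate and must span two cis positions.
Systematic placement gives 2 geometric isomers: OH and Cl mutually trans; OH and Cl mutually cis (chiral).
One of these lacks any improper symmetry element and so occurs as an enantiomeric pair, giving 2 + 1 = 3 stereoisomers in total.

3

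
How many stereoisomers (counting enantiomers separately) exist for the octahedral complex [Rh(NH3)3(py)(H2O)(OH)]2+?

5

The six octahedral sites form three mutually perpendicular trans pairs.
There are 4 geometric isomers: NH3 mer (3 arrangements); NH3 fac (chiral).
One of these lacks any improper symmetry element and so occurs as an enantiomeric pair, giving 4 + 1 = 5 stereoisomers in total.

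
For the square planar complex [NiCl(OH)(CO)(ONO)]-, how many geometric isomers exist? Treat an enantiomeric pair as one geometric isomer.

In a square planar complex each vertex has one trans partner and two cis neighbours.
There are 3 geometric isomers: (CO/OH trans, Cl/ONO trans); (CO/ONO trans, Cl/OH trans); (CO/Cl trans, OH/ONO trans).

3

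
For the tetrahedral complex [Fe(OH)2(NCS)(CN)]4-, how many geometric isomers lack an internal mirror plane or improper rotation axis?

Only one geometric arrangement is possible.

0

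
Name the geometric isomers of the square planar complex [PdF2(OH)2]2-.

cis and trans

Systematic placement gives 2 geometric isomers: F cis; F trans.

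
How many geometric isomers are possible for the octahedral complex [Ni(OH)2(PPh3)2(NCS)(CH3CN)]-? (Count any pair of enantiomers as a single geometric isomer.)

6

In an octahedral complex each vertex has one trans partner and four cis neighbours.
Working through the distinct placements yields 6 geometric isomers: OH trans, PPh3 trans; OH cis, PPh3 cis (3 arrangements, 2 chiral); OH cis, PPh3 trans; OH trans, PPh3 cis.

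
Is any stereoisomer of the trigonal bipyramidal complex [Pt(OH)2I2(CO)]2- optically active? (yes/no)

In a trigonal bipyramid the two axial positions differ from the three equatorial ones.
Systematic enumeration (placing each ligand type in turn and discarding arrangements equivalent by rotation or reflection) gives 5 geometric isomers.
One of these lacks any improper symmetry element and so occurs as an enantiomeric pair, giving 5 + 1 = 6 stereoisomers in total.

yes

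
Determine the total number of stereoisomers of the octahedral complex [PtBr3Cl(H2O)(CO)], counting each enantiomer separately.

5

An octahedron has six vertices in three trans pairs; every non-trans pair is cis.
Systematic placement gives 4 geometric isomers: Br mer (3 arrangements); Br fac (chiral).
One of these lacks any improper symmetry element and so occurs as an enantiomeric pair, giving 4 + 1 = 5 stereoisomers in total.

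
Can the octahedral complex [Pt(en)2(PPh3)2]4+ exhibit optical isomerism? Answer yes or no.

yes

An octahedron has six vertices in three trans pairs; every non-trans pair is cis.
Each en is bidentate and must span two cis positions.
Systematic placement gives 2 geometric isomers: PPh3 trans; PPh3 cis (chiral).
One of these lacks any improper symmetry element and so occurs as an enantiomeric pair, giving 2 + 1 = 3 stereoisomers in total.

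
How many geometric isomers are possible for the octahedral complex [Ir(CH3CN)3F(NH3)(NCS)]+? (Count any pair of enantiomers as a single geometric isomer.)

Systematic placement gives 4 geometric isomers: CH3CN mer (3 arrangements); CH3CN fac (chiral).

4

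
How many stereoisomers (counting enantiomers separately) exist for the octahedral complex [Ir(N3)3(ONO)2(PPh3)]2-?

3

The six octahedral sites form three mutually perpendicular trans pairs.
Systematic placement gives 3 geometric isomers: N3 mer, ONO cis; N3 mer, ONO trans; N3 fac, ONO cis.
Each arrangement has an internal mirror plane or centre of symmetry, so none is chiral.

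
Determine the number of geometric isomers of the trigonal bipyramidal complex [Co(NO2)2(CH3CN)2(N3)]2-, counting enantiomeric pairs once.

5

In a trigonal bipyramid the two axial positions differ from the three equatorial ones.
Systematic enumeration (placing each ligand type in turn and discarding arrangements equivalent by rotation or reflection) gives 5 geometric isomers.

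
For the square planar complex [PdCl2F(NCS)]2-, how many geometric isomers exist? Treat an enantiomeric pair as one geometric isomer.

Systematic placement gives 2 geometric isomers: Cl cis; Cl trans.

2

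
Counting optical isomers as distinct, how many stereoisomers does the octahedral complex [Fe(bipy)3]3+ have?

An octahedron has six vertices in three trans pairs; every non-trans pair is cis.
Each bipy is bidentate and must span two cis positions.
Only one geometric arrangement is possible; it has no improper symmetry element, so it exists as a pair of enantiomers (2 stereoisomers).

2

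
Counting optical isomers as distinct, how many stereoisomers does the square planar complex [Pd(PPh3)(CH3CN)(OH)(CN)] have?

A square has two trans pairs of vertices; adjacent vertices are cis.
Working through the distinct placements yields 3 geometric isomers: (CH3CN/OH trans, CN/PPh3 trans); (CH3CN/PPh3 trans, CN/OH trans); (CH3CN/CN trans, OH/PPh3 trans).
Each arrangement has an internal mirror plane or centre of symmetry, so none is chiral.

3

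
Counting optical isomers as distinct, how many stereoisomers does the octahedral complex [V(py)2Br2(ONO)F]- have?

8

An octahedron has six vertices in three trans pairs; every non-trans pair is cis.
There are 6 geometric isomers: py trans, Br trans; py cis, Br trans; py trans, Br cis; py cis, Br cis (3 arrangements, 2 chiral).
Of these, 2 lack any improper symmetry element and so occur as enantiomeric pairs, giving 6 + 2 = 8 stereoisomers in total.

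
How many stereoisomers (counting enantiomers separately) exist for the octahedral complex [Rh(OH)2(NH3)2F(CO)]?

In an octahedral complex each vertex has one trans partner and four cis neighbours.
Systematic placement gives 6 geometric isomers: OH trans, NH3 trans; OH cis, NH3 cis (3 arrangements, 2 chiral); OH trans, NH3 cis; OH cis, NH3 trans.
Of these, 2 lack any improper symmetry element and so occur as enantiomeric pairs, giving 6 + 2 = 8 stereoisomers in total.

8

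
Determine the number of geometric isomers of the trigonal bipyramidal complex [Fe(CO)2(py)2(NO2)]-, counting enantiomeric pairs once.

In a trigonal bipyramid the two axial positions differ from the three equatorial ones.
Exhaustive case analysis gives 5 geometric isomers.

5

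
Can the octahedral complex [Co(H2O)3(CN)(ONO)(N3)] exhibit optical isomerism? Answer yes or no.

yes

An octahedron has six vertices in three trans pairs; every non-trans pair is cis.
Working through the distinct placements yields 4 geometric isomers: H2O mer (3 arrangements); H2O fac (chiral).
One of these lacks any improper symmetry element and so occurs as an enantiomeric pair, giving 4 + 1 = 5 stereoisomers in total.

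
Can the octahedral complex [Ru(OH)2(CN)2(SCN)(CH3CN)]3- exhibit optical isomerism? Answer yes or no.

The six octahedral sites form three mutually perpendicular trans pairs.
Working through the distinct placements yields 6 geometric isomers: OH cis, CN cis (3 arrangements, 2 chiral); OH trans, CN cis; OH cis, CN trans; OH trans, CN trans.
Of these, 2 lack any improper symmetry element and so occur as enantiomeric pairs, giving 6 + 2 = 8 stereoisomers in total.

yes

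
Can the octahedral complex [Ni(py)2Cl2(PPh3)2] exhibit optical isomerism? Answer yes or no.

The six octahedral sites form three mutually perpendicular trans pairs.
There are 5 geometric isomers: py trans, Cl trans, PPh3 trans; py cis, Cl trans, PPh3 cis; py trans, Cl cis, PPh3 cis; py cis, Cl cis, PPh3 cis (chiral); py cis, Cl cis, PPh3 trans.
One of these lacks any improper symmetry element and so occurs as an enantiomeric pair, giving 5 + 1 = 6 stereoisomers in total.

yes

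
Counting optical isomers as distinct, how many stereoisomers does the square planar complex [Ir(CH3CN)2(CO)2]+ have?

2

In a square planar complex each vertex has one trans partner and two cis neighbours.
Working through the distinct placements yields 2 geometric isomers: CH3CN cis; CH3CN trans.
Each arrangement has an internal mirror plane or centre of symmetry, so none is chiral.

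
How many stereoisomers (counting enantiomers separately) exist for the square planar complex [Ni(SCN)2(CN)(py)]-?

2

In a square planar complex each vertex has one trans partner and two cis neighbours.
The distinct arrangements are (2 in all): SCN cis; SCN trans.
Each arrangement has an internal mirror plane or centre of symmetry, so none is chiral.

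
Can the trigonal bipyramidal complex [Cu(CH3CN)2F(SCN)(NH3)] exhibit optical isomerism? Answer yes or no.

In a trigonal bipyramid the two axial positions differ from the three equatorial ones.
Systematic enumeration (placing each ligand type in turn and discarding arrangements equivalent by rotation or reflection) gives 7 geometric isomers.
Of these, 3 lack any improper symmetry element and so occur as enantiomeric pairs, giving 7 + 3 = 10 stereoisomers in total.

yes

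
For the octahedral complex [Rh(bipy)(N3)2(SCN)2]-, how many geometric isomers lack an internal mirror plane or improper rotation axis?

Each bipy is bidentate and must span two cis positions.
The distinct arrangements are (3 in all): N3 trans, SCN cis; N3 cis, SCN cis (chiral); N3 cis, SCN trans.
One of these lacks any improper symmetry element and so occurs as an enantiomeric pair, giving 3 + 1 = 4 stereoisomers in total.

1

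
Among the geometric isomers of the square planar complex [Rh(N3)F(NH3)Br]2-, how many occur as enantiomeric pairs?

0

In a square planar complex each vertex has one trans partner and two cis neighbours.
The distinct arrangements are (3 in all): (Br/N3 trans, F/NH3 trans); (Br/NH3 trans, F/N3 trans); (Br/F trans, N3/NH3 trans).
Each arrangement has an internal mirror plane or centre of symmetry, so none is chiral.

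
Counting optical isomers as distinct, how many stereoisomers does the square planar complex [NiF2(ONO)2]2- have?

2

In a square planar complex each vertex has one trans partner and two cis neighbours.
Systematic placement gives 2 geometric isomers: F cis; F trans.
Each arrangement has an internal mirror plane or centre of symmetry, so none is chiral.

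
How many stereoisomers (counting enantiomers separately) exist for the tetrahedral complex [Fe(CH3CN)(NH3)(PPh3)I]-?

2

Only one geometric arrangement is possible; it has no improper symmetry element, so it exists as a pair of enantiomers (2 stereoisomers).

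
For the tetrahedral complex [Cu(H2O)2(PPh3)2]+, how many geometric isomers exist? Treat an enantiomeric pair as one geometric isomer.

In a tetrahedral complex all four positions are equivalent and every pair of ligands is adjacent — there is no cis/trans distinction.
Only one geometric arrangement is possible.

1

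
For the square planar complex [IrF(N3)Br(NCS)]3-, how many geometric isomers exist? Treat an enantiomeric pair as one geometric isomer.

In a square planar complex each vertex has one trans partner and two cis neighbours.
Systematic placement gives 3 geometric isomers: (Br/N3 trans, F/NCS trans); (Br/NCS trans, F/N3 trans); (Br/F trans, N3/NCS trans).

3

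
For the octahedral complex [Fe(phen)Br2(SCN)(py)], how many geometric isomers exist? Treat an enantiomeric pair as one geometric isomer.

An octahedron has six vertices in three trans pairs; every non-trans pair is cis.
Each phen is bidentate and must span two cis positions.
There are 4 geometric isomers: Br trans; Br cis (3 arrangements, 2 chiral).

4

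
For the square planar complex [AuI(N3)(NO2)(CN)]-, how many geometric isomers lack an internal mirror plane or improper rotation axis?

0

In a square planar complex each vertex has one trans partner and two cis neighbours.
Systematic placement gives 3 geometric isomers: (CN/N3 trans, I/NO2 trans); (CN/NO2 trans, I/N3 trans); (CN/I trans, N3/NO2 trans).
Each arrangement has an internal mirror plane or centre of symmetry, so none is chiral.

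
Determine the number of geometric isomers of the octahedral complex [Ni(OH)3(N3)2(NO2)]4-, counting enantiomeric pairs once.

3

An octahedron has six vertices in three trans pairs; every non-trans pair is cis.
There are 3 geometric isomers: OH mer, N3 trans; OH mer, N3 cis; OH fac, N3 cis.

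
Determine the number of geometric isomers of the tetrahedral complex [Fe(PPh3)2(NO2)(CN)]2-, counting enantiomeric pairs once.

1

All four vertices of a tetrahedron are equivalent and mutually adjacent, so cis/trans isomerism cannot arise.
Only one geometric arrangement is possible.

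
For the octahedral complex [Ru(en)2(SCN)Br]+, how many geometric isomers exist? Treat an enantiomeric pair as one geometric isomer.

2

An octahedron has six vertices in three trans pairs; every non-trans pair is cis.
Each en is bidentate and must span two cis positions.
Systematic placement gives 2 geometric isomers: SCN and Br mutually trans; SCN and Br mutually cis (chiral).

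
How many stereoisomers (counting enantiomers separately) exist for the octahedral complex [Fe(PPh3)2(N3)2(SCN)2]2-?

6

The six octahedral sites form three mutually perpendicular trans pairs.
There are 5 geometric isomers: PPh3 trans, N3 trans, SCN trans; PPh3 cis, N3 trans, SCN cis; PPh3 cis, N3 cis, SCN trans; PPh3 cis, N3 cis, SCN cis (chiral); PPh3 trans, N3 cis, SCN cis.
One of these lacks any improper symmetry element and so occurs as an enantiomeric pair, giving 5 + 1 = 6 stereoisomers in total.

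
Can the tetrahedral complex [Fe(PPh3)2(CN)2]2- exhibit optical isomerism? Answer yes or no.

All four vertices of a tetrahedron are equivalent and mutually adjacent, so cis/trans isomerism cannot arise.
Only one geometric arrangement is possible.

no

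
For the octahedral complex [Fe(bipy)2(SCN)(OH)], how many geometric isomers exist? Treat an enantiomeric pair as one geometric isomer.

The six octahedral sites form three mutually perpendicular trans pairs.
Each bipy is bidentate and must span two cis positions.
There are 2 geometric isomers: SCN and OH mutually trans; SCN and OH mutually cis (chiral).

2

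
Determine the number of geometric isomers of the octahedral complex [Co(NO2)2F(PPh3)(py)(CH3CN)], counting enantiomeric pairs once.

The six octahedral sites form three mutually perpendicular trans pairs.
Systematic enumeration (placing each ligand type in turn and discarding arrangements equivalent by rotation or reflection) gives 9 geometric isomers.

9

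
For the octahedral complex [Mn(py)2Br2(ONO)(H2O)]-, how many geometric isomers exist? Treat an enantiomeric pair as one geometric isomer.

6

In an octahedral complex each vertex has one trans partner and four cis neighbours.
Working through the distinct placements yields 6 geometric isomers: py trans, Br trans; py cis, Br trans; py trans, Br cis; py cis, Br cis (3 arrangements, 2 chiral).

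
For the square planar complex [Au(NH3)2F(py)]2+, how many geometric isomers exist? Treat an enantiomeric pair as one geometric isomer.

2

In a square planar complex each vertex has one trans partner and two cis neighbours.
There are 2 geometric isomers: NH3 cis; NH3 trans.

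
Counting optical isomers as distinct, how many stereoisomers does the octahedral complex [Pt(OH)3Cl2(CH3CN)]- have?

The distinct arrangements are (3 in all): OH mer, Cl cis; OH mer, Cl trans; OH fac, Cl cis.
Each arrangement has an internal mirror plane or centre of symmetry, so none is chiral.

3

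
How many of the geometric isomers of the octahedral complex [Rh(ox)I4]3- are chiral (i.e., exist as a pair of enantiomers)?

Each ox is bidentate and must span two cis positions.
Only one geometric arrangement is possible.

0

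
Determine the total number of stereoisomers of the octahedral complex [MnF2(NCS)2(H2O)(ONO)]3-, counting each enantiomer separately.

8

The six octahedral sites form three mutually perpendicular trans pairs.
Working through the distinct placements yields 6 geometric isomers: F trans, NCS cis; F trans, NCS trans; F cis, NCS cis (3 arrangements, 2 chiral); F cis, NCS trans.
Of these, 2 lack any improper symmetry element and so occur as enantiomeric pairs, giving 6 + 2 = 8 stereoisomers in total.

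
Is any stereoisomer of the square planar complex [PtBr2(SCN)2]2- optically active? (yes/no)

no

A square has two trans pairs of vertices; adjacent vertices are cis.
Working through the distinct placements yields 2 geometric isomers: Br cis; Br trans.
Each arrangement has an internal mirror plane or centre of symmetry, so none is chiral.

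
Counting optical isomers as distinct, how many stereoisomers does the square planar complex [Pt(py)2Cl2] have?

The distinct arrangements are (2 in all): py cis; py trans.
Each arrangement has an internal mirror plane or centre of symmetry, so none is chiral.

2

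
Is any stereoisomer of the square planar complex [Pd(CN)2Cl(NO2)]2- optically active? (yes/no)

A square has two trans pairs of vertices; adjacent vertices are cis.
The distinct arrangements are (2 in all): CN cis; CN trans.
Each arrangement has an internal mirror plane or centre of symmetry, so none is chiral.

no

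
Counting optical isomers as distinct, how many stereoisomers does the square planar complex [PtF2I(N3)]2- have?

2

A square has two trans pairs of vertices; adjacent vertices are cis.
The distinct arrangements are (2 in all): F cis; F trans.
Each arrangement has an internal mirror plane or centre of symmetry, so none is chiral.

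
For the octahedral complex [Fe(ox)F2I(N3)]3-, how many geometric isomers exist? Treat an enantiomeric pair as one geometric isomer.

4

Each ox is bidentate and must span two cis positions.
Systematic placement gives 4 geometric isomers: F trans; F cis (3 arrangements, 2 chiral).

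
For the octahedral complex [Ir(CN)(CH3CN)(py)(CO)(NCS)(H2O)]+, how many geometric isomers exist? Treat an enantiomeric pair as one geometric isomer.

15

An octahedron has six vertices in three trans pairs; every non-trans pair is cis.
Exhaustive case analysis gives 15 geometric isomers.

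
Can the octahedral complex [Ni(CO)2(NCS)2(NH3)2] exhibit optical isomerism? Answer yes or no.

There are 5 geometric isomers: CO trans, NCS trans, NH3 trans; CO trans, NCS cis, NH3 cis; CO cis, NCS cis, NH3 trans; CO cis, NCS cis, NH3 cis (chiral); CO cis, NCS trans, NH3 cis.
One of these lacks any improper symmetry element and so occurs as an enantiomeric pair, giving 5 + 1 = 6 stereoisomers in total.

yes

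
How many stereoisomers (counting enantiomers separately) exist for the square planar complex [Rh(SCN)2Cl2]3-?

2

Systematic placement gives 2 geometric isomers: SCN cis; SCN trans.
Each arrangement has an internal mirror plane or centre of symmetry, so none is chiral.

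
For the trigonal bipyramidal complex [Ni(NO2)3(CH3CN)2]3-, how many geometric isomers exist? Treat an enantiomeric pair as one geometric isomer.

3

In a trigonal bipyramid the two axial positions differ from the three equatorial ones.
There are 3 geometric isomers: CH3CN both axial; CH3CN one axial, one equatorial; CH3CN both equatorial.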